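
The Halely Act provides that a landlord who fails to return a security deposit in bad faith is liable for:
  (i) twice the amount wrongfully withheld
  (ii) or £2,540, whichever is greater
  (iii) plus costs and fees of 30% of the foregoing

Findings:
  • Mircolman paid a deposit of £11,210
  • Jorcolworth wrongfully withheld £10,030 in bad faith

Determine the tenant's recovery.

Doubled: 2 × £10,030 = £20,060
Minimum £2,540: £20,060 meets the minimum, no increase.
Costs and fees: 30% of £20,060 = £6,018
Total recovery: £20,060 + £6,018 = £26,078

£26,078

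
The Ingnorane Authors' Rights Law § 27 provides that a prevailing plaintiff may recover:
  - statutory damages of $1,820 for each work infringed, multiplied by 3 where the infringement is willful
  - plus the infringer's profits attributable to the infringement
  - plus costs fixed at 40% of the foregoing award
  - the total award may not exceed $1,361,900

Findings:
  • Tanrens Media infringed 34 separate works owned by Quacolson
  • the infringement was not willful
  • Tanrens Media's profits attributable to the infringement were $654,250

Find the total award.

$1,002,582

Statutory damages: 34 × $1,820 = $61,880
Infringement not willful: no ×3 enhancement.
Combined award: $61,880 + $654,250 = $716,130
Costs: 40% of $716,130 = $286,452
Award plus costs: $716,130 + $286,452 = $1,002,582
Cap at $1,361,900: $1,002,582 is within the cap, no reduction.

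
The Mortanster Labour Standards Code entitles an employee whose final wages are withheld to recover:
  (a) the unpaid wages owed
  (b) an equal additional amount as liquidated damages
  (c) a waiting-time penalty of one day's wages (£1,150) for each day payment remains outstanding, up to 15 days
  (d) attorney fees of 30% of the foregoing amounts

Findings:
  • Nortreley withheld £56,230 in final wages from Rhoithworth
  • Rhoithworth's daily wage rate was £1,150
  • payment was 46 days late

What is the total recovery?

Liquidated damages (equal amount): £56,230
Penalty days: min(46, 15) = 15
Waiting-time penalty: 15 × £1,150 = £17,250
Subtotal: £56,230 + £56,230 + £17,250 = £129,710
Attorney fees: 30% of £129,710 = £38,913
Total award: £129,710 + £38,913 = £168,623

£168,623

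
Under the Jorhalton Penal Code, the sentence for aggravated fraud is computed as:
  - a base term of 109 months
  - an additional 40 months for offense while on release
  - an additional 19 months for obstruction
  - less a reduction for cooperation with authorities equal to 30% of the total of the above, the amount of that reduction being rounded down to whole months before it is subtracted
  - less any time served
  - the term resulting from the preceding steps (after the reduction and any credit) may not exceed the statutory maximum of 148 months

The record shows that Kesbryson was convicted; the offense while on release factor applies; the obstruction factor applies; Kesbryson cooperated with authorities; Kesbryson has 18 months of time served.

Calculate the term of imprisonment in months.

100 months

Offense while on release enhancement: +40 months
Obstruction enhancement: +19 months
Adjusted term: 109 months + 40 months + 19 months = 168 months
Cooperation with authorities reduction: 30% of 168 months = 50 months (rounded down)
After reduction: 168 − 50 = 118 months
Less time served: 118 months − 18 months = 100 months
Cap at 148 months: 100 months is within the cap, no reduction.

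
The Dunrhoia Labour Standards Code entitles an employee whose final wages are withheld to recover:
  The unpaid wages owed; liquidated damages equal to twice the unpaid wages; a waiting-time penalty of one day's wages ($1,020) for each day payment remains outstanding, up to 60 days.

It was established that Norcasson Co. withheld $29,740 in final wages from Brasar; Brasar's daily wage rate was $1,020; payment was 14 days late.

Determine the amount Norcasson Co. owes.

Total award: $103,500

Doubled: 2 × $29,740 = $59,480
Penalty days: min(14, 60) = 14
Waiting-time penalty: 14 × $1,020 = $14,280
Total award: $29,740 + $59,480 + $14,280 = $103,500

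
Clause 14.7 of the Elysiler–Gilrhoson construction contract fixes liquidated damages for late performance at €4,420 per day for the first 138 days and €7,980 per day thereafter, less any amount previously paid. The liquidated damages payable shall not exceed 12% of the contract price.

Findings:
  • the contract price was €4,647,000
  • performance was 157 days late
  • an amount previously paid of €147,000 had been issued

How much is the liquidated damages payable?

Liquidated damages: €557,640

First 138 days: 138 × €4,420 = €609,960
Remaining days: (157 − 138) × €7,980 = €151,620
Accrued per-day damages: €609,960 + €151,620 = €761,580
Less amount previously paid: €761,580 − €147,000 = €614,580
Cap: 12% of €4,647,000 = €557,640
Cap at €557,640: €614,580 exceeds the cap → €557,640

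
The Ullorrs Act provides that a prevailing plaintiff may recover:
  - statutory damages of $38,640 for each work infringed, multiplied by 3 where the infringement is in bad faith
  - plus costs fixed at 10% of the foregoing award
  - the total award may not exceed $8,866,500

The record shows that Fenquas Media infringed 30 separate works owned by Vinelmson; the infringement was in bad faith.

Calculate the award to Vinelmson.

Statutory damages: 30 × $38,640 = $1,159,200
Trebled: 3 × $1,159,200 = $3,477,600
Costs: 10% of $3,477,600 = $347,760
Award plus costs: $3,477,600 + $347,760 = $3,825,360
Cap at $8,866,500: $3,825,360 is within the cap, no reduction.

$3,825,360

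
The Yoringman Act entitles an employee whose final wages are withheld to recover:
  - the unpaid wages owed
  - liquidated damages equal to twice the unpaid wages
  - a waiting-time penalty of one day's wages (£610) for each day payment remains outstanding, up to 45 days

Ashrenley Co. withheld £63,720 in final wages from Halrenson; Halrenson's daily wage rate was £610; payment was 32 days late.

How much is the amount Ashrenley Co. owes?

£210,680

Doubled: 2 × £63,720 = £127,440
Penalty days: min(32, 45) = 32
Waiting-time penalty: 32 × £610 = £19,520
Total award: £63,720 + £127,440 + £19,520 = £210,680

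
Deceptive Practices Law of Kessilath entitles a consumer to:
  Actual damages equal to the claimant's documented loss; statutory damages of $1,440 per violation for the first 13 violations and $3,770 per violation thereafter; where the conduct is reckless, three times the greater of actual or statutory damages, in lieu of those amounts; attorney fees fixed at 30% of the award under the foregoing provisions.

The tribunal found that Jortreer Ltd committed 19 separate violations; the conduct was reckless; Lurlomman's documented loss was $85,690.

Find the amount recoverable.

First 13 violations: 13 × $1,440 = $18,720
Remaining violations: (19 − 13) × $3,770 = $22,620
Statutory damages: $18,720 + $22,620 = $41,340
Greater of actual damages ($85,690) or statutory damages ($41,340): $85,690
Trebled: 3 × $85,690 = $257,070
Attorney fees: 30% of $257,070 = $77,121
Total recovery: $257,070 + $77,121 = $334,191

$334,191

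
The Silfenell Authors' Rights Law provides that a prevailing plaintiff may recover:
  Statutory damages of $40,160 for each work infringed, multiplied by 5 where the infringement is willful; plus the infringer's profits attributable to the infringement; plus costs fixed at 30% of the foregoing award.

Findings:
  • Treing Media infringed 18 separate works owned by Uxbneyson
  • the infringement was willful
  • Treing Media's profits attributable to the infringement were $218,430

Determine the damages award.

Statutory damages: 18 × $40,160 = $722,880
Multiplied by 5: 5 × $722,880 = $3,614,400
Combined award: $3,614,400 + $218,430 = $3,832,830
Costs: 30% of $3,832,830 = $1,149,849
Award plus costs: $3,832,830 + $1,149,849 = $4,982,679

$4,982,679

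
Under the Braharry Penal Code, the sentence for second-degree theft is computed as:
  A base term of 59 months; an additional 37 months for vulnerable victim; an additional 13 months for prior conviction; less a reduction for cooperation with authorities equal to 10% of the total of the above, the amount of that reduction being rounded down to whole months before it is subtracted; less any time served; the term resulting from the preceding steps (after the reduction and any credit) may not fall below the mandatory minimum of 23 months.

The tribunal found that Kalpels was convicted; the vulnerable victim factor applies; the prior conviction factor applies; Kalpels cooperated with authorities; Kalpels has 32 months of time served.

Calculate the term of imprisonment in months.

67 months

Vulnerable victim enhancement: +37 months
Prior conviction enhancement: +13 months
Adjusted term: 59 months + 37 months + 13 months = 109 months
Cooperation with authorities reduction: 10% of 109 months = 10 months (rounded down)
After reduction: 109 − 10 = 99 months
Less time served: 99 months − 32 months = 67 months
Minimum 23 months: 67 months meets the minimum, no increase.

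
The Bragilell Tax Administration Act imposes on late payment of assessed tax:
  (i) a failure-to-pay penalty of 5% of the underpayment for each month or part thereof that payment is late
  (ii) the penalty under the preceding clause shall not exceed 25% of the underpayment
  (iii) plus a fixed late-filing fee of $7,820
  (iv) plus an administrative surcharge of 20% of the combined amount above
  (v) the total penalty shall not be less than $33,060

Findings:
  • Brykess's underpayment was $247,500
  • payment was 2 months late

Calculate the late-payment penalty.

Accrued rate: 5% × 2 = 10%, capped at 25% → 10%
Failure-to-pay penalty: 10% of $247,500 = $24,750
Penalty before surcharge: $24,750 + $7,820 = $32,570
Administrative surcharge: 20% of $32,570 = $6,514
Total penalty: $32,570 + $6,514 = $39,084
Minimum $33,060: $39,084 meets the minimum, no increase.

$39,084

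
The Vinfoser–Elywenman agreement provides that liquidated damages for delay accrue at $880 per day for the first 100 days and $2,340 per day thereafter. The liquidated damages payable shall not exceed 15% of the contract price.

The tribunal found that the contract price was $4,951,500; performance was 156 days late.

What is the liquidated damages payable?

$219,040

First 100 days: 100 × $880 = $88,000
Remaining days: (156 − 100) × $2,340 = $131,040
Accrued per-day damages: $88,000 + $131,040 = $219,040
Cap: 15% of $4,951,500 = $742,725
Cap at $742,725: $219,040 is within the cap, no reduction.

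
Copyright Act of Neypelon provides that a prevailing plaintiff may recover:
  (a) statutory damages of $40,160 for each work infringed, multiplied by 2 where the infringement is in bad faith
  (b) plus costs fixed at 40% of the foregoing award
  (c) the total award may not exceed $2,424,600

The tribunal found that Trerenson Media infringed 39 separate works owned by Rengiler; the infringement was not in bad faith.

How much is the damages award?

Award: $2,192,736

Statutory damages: 39 × $40,160 = $1,566,240
Infringement not in bad faith: no ×2 enhancement.
Costs: 40% of $1,566,240 = $626,496
Award plus costs: $1,566,240 + $626,496 = $2,192,736
Cap at $2,424,600: $2,192,736 is within the cap, no reduction.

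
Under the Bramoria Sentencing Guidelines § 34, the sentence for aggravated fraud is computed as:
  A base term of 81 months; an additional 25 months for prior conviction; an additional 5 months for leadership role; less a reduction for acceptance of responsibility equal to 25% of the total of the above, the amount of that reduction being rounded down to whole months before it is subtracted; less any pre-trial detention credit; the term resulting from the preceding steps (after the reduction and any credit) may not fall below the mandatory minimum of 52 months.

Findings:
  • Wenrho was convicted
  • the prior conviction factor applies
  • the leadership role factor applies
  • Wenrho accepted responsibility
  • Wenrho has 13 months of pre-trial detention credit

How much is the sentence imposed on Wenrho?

71 months

Prior conviction enhancement: +25 months
Leadership role enhancement: +5 months
Adjusted term: 81 months + 25 months + 5 months = 111 months
Acceptance of responsibility reduction: 25% of 111 months = 27 months (rounded down)
After reduction: 111 − 27 = 84 months
Less pre-trial detention credit: 84 months − 13 months = 71 months
Minimum 52 months: 71 months meets the minimum, no increase.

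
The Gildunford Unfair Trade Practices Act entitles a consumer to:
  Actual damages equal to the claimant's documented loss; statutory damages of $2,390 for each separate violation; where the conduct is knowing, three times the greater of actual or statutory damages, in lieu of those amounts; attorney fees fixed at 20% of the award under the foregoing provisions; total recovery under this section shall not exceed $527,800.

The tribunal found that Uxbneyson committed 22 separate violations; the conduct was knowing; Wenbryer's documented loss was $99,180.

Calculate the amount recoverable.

$357,048

Statutory damages: 22 × $2,390 = $52,580
Greater of actual damages ($99,180) or statutory damages ($52,580): $99,180
Trebled: 3 × $99,180 = $297,540
Attorney fees: 20% of $297,540 = $59,508
Total before cap: $297,540 + $59,508 = $357,048
Cap at $527,800: $357,048 is within the cap, no reduction.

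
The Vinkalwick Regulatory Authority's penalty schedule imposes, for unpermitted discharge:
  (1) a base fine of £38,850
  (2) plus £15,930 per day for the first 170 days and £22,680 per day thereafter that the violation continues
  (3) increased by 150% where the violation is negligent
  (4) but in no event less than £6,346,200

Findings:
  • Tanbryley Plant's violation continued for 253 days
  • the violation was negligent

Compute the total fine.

First 170 days: 170 × £15,930 = £2,708,100
Remaining days: (253 − 170) × £22,680 = £1,882,440
Per-day component: £2,708,100 + £1,882,440 = £4,590,540
Base plus per-day: £38,850 + £4,590,540 = £4,629,390
Enhancement: 150% of £4,629,390 = £6,944,085
Enhanced fine: £4,629,390 + £6,944,085 = £11,573,475
Minimum £6,346,200: £11,573,475 meets the minimum, no increase.

£11,573,475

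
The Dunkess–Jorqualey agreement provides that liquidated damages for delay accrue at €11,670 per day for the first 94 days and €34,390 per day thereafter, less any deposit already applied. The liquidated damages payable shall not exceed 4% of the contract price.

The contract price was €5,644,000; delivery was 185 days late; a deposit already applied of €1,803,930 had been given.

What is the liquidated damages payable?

€225,760

First 94 days: 94 × €11,670 = €1,096,980
Remaining days: (185 − 94) × €34,390 = €3,129,490
Accrued per-day damages: €1,096,980 + €3,129,490 = €4,226,470
Less deposit already applied: €4,226,470 − €1,803,930 = €2,422,540
Cap: 4% of €5,644,000 = €225,760
Cap at €225,760: €2,422,540 exceeds the cap → €225,760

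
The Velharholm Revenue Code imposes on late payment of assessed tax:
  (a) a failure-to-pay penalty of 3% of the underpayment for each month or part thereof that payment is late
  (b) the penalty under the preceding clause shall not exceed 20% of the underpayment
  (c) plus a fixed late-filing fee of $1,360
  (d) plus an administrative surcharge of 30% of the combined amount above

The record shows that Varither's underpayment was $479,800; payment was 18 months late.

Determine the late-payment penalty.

$126,516

Accrued rate: 3% × 18 = 54%, capped at 20% → 20%
Failure-to-pay penalty: 20% of $479,800 = $95,960
Penalty before surcharge: $95,960 + $1,360 = $97,320
Administrative surcharge: 30% of $97,320 = $29,196
Total penalty: $97,320 + $29,196 = $126,516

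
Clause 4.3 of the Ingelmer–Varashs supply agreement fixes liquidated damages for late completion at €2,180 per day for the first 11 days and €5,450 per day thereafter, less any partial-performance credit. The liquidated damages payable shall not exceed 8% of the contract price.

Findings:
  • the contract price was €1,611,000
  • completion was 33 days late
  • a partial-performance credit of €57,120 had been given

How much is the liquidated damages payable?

Liquidated damages: €86,760

First 11 days: 11 × €2,180 = €23,980
Remaining days: (33 − 11) × €5,450 = €119,900
Accrued per-day damages: €23,980 + €119,900 = €143,880
Less partial-performance credit: €143,880 − €57,120 = €86,760
Cap: 8% of €1,611,000 = €128,880
Cap at €128,880: €86,760 is within the cap, no reduction.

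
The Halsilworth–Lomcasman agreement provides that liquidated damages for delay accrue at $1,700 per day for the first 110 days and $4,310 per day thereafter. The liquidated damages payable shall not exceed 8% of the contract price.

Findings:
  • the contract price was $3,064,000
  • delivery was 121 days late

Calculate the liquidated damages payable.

First 110 days: 110 × $1,700 = $187,000
Remaining days: (121 − 110) × $4,310 = $47,410
Accrued per-day damages: $187,000 + $47,410 = $234,410
Cap: 8% of $3,064,000 = $245,120
Cap at $245,120: $234,410 is within the cap, no reduction.

$234,410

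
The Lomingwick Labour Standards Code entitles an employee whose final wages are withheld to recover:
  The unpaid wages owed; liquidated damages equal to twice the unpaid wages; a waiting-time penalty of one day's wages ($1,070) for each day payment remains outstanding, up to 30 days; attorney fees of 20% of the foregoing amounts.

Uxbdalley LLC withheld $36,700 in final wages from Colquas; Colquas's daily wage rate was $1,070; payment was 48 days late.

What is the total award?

Doubled: 2 × $36,700 = $73,400
Penalty days: min(48, 30) = 30
Waiting-time penalty: 30 × $1,070 = $32,100
Subtotal: $36,700 + $73,400 + $32,100 = $142,200
Attorney fees: 20% of $142,200 = $28,440
Total award: $142,200 + $28,440 = $170,640

$170,640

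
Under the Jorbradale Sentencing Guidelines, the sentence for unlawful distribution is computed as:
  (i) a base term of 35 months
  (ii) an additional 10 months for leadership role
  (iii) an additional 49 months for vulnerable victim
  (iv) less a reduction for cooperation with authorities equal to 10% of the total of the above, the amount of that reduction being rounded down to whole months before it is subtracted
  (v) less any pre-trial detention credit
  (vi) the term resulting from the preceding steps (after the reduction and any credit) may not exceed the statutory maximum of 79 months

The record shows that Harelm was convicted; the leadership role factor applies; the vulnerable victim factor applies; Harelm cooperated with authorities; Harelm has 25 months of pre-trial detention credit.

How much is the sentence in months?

Leadership role enhancement: +10 months
Vulnerable victim enhancement: +49 months
Adjusted term: 35 months + 10 months + 49 months = 94 months
Cooperation with authorities reduction: 10% of 94 months = 9 months (rounded down)
After reduction: 94 − 9 = 85 months
Less pre-trial detention credit: 85 months − 25 months = 60 months
Cap at 79 months: 60 months is within the cap, no reduction.

Sentence: 60 months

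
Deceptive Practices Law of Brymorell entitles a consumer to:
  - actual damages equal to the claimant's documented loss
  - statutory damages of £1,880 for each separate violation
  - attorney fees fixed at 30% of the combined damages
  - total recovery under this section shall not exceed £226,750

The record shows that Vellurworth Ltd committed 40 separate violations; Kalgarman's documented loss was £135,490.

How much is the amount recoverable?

£226,750

Statutory damages: 40 × £1,880 = £75,200
Combined damages: £135,490 + £75,200 = £210,690
Attorney fees: 30% of £210,690 = £63,207
Total before cap: £210,690 + £63,207 = £273,897
Cap at £226,750: £273,897 exceeds the cap → £226,750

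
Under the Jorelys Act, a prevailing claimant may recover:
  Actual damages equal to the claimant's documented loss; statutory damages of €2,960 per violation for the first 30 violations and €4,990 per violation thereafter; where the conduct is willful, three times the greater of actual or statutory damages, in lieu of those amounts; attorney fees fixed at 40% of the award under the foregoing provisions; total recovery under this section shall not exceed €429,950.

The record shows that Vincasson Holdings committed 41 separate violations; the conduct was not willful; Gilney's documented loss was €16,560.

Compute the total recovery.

First 30 violations: 30 × €2,960 = €88,800
Remaining violations: (41 − 30) × €4,990 = €54,890
Statutory damages: €88,800 + €54,890 = €143,690
Conduct not willful: the in-lieu enhancement does not apply.
Actual plus statutory damages: €16,560 + €143,690 = €160,250
Attorney fees: 40% of €160,250 = €64,100
Total before cap: €160,250 + €64,100 = €224,350
Cap at €429,950: €224,350 is within the cap, no reduction.

€224,350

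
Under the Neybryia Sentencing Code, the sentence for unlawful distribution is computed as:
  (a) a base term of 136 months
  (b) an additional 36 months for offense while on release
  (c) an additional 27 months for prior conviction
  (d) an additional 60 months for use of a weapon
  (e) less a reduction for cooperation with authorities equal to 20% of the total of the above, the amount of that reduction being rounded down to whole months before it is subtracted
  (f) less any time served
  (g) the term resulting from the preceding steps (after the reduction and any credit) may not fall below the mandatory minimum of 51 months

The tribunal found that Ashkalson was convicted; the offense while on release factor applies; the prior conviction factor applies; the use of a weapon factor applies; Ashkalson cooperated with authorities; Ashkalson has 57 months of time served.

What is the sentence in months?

151 months

Offense while on release enhancement: +36 months
Prior conviction enhancement: +27 months
Use of a weapon enhancement: +60 months
Adjusted term: 136 months + 36 months + 27 months + 60 months = 259 months
Cooperation with authorities reduction: 20% of 259 months = 51 months (rounded down)
After reduction: 259 − 51 = 208 months
Less time served: 208 months − 57 months = 151 months
Minimum 51 months: 151 months meets the minimum, no increase.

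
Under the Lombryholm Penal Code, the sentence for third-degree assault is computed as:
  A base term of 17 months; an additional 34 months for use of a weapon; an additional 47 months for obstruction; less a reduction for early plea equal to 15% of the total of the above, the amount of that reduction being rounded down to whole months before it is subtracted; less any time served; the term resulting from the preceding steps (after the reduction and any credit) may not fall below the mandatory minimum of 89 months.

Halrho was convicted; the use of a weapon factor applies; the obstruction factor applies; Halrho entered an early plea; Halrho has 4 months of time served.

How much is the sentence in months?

Use of a weapon enhancement: +34 months
Obstruction enhancement: +47 months
Adjusted term: 17 months + 34 months + 47 months = 98 months
Early plea reduction: 15% of 98 months = 14 months (rounded down)
After reduction: 98 − 14 = 84 months
Less time served: 84 months − 4 months = 80 months
Minimum 89 months: 80 months is below the minimum → 89 months

89 months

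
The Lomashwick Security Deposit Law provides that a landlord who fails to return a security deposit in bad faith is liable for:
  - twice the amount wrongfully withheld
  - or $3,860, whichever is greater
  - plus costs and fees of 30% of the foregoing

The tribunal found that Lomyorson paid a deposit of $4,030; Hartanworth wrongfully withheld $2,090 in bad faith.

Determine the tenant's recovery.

Recovery: $5,434

Doubled: 2 × $2,090 = $4,180
Minimum $3,860: $4,180 meets the minimum, no increase.
Costs and fees: 30% of $4,180 = $1,254
Total recovery: $4,180 + $1,254 = $5,434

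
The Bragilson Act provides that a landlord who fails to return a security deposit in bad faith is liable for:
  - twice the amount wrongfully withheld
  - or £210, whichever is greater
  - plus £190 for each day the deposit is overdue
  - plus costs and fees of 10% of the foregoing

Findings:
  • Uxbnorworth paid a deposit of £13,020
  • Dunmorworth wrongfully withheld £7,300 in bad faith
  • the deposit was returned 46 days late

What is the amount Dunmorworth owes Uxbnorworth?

Doubled: 2 × £7,300 = £14,600
Minimum £210: £14,600 meets the minimum, no increase.
Late-return penalty: 46 × £190 = £8,740
Damages plus late penalty: £14,600 + £8,740 = £23,340
Costs and fees: 10% of £23,340 = £2,334
Total recovery: £23,340 + £2,334 = £25,674

£25,674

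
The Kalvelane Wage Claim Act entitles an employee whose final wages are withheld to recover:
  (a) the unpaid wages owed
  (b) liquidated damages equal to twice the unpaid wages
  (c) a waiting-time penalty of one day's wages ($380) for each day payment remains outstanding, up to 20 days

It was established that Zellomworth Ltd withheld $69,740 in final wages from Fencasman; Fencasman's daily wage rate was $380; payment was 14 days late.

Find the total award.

Doubled: 2 × $69,740 = $139,480
Penalty days: min(14, 20) = 14
Waiting-time penalty: 14 × $380 = $5,320
Total award: $69,740 + $139,480 + $5,320 = $214,540

$214,540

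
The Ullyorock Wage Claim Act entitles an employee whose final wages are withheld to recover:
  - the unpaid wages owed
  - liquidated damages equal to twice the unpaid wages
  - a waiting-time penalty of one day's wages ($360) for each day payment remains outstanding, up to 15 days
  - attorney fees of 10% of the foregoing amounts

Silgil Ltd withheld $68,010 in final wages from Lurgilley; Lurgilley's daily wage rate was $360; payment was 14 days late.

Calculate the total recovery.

Doubled: 2 × $68,010 = $136,020
Penalty days: min(14, 15) = 14
Waiting-time penalty: 14 × $360 = $5,040
Subtotal: $68,010 + $136,020 + $5,040 = $209,070
Attorney fees: 10% of $209,070 = $20,907
Total award: $209,070 + $20,907 = $229,977

Total award: $229,977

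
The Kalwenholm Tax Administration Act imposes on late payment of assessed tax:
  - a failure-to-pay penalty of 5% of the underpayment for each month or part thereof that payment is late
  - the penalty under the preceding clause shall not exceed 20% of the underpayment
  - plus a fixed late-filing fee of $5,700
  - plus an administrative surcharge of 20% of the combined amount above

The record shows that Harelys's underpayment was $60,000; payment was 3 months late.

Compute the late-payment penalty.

Accrued rate: 5% × 3 = 15%, capped at 20% → 15%
Failure-to-pay penalty: 15% of $60,000 = $9,000
Penalty before surcharge: $9,000 + $5,700 = $14,700
Administrative surcharge: 20% of $14,700 = $2,940
Total penalty: $14,700 + $2,940 = $17,640

Penalty: $17,640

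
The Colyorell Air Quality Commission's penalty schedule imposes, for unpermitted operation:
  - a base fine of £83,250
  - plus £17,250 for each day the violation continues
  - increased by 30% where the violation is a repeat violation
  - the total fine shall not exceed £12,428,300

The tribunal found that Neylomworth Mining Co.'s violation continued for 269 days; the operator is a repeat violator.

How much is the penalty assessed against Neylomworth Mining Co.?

Per-day component: 269 × £17,250 = £4,640,250
Base plus per-day: £83,250 + £4,640,250 = £4,723,500
Enhancement: 30% of £4,723,500 = £1,417,050
Enhanced fine: £4,723,500 + £1,417,050 = £6,140,550
Cap at £12,428,300: £6,140,550 is within the cap, no reduction.

£6,140,550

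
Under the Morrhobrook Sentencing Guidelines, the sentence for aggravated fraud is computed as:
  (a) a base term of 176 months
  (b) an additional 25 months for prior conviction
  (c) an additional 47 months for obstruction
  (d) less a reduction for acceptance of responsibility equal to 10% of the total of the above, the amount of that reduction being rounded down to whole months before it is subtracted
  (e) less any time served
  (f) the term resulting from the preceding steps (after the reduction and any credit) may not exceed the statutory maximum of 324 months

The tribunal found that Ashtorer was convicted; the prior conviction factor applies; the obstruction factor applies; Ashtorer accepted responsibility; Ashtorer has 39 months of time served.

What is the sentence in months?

185 months

Prior conviction enhancement: +25 months
Obstruction enhancement: +47 months
Adjusted term: 176 months + 25 months + 47 months = 248 months
Acceptance of responsibility reduction: 10% of 248 months = 24 months (rounded down)
After reduction: 248 − 24 = 224 months
Less time served: 224 months − 39 months = 185 months
Cap at 324 months: 185 months is within the cap, no reduction.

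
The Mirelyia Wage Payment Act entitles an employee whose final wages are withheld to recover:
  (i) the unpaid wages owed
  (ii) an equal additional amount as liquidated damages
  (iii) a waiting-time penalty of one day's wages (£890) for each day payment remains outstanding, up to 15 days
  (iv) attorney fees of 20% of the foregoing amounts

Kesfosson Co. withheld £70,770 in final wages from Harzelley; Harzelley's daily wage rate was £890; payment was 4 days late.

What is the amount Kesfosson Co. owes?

£174,120

Liquidated damages (equal amount): £70,770
Penalty days: min(4, 15) = 4
Waiting-time penalty: 4 × £890 = £3,560
Subtotal: £70,770 + £70,770 + £3,560 = £145,100
Attorney fees: 20% of £145,100 = £29,020
Total award: £145,100 + £29,020 = £174,120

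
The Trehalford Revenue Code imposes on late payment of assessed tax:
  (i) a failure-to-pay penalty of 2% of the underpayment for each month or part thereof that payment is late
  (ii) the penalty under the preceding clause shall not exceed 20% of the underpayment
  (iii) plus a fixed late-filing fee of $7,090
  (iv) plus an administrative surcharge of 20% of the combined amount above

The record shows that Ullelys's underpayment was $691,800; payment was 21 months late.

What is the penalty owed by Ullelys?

Accrued rate: 2% × 21 = 42%, capped at 20% → 20%
Failure-to-pay penalty: 20% of $691,800 = $138,360
Penalty before surcharge: $138,360 + $7,090 = $145,450
Administrative surcharge: 20% of $145,450 = $29,090
Total penalty: $145,450 + $29,090 = $174,540

$174,540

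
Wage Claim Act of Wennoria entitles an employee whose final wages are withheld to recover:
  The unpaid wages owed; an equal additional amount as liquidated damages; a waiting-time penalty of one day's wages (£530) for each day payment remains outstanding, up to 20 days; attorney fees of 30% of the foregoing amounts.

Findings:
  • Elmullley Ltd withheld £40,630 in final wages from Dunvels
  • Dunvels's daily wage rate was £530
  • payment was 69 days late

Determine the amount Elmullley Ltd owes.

Liquidated damages (equal amount): £40,630
Penalty days: min(69, 20) = 20
Waiting-time penalty: 20 × £530 = £10,600
Subtotal: £40,630 + £40,630 + £10,600 = £91,860
Attorney fees: 30% of £91,860 = £27,558
Total award: £91,860 + £27,558 = £119,418

£119,418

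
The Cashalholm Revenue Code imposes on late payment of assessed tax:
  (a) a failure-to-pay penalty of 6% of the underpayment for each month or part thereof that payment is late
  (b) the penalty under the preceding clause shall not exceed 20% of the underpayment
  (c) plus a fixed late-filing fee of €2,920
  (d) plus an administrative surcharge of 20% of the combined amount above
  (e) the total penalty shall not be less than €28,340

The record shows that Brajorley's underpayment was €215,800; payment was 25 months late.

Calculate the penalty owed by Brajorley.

Accrued rate: 6% × 25 = 150%, capped at 20% → 20%
Failure-to-pay penalty: 20% of €215,800 = €43,160
Penalty before surcharge: €43,160 + €2,920 = €46,080
Administrative surcharge: 20% of €46,080 = €9,216
Total penalty: €46,080 + €9,216 = €55,296
Minimum €28,340: €55,296 meets the minimum, no increase.

Penalty: €55,296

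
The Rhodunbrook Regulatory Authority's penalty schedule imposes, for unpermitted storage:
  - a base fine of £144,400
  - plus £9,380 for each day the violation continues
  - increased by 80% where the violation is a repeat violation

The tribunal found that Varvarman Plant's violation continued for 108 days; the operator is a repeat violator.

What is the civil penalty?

£2,083,392

Per-day component: 108 × £9,380 = £1,013,040
Base plus per-day: £144,400 + £1,013,040 = £1,157,440
Enhancement: 80% of £1,157,440 = £925,952
Enhanced fine: £1,157,440 + £925,952 = £2,083,392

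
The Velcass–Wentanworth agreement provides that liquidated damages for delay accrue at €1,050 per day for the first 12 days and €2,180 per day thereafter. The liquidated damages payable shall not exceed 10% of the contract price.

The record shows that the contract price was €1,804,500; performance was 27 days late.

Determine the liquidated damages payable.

€45,300

First 12 days: 12 × €1,050 = €12,600
Remaining days: (27 − 12) × €2,180 = €32,700
Accrued per-day damages: €12,600 + €32,700 = €45,300
Cap: 10% of €1,804,500 = €180,450
Cap at €180,450: €45,300 is within the cap, no reduction.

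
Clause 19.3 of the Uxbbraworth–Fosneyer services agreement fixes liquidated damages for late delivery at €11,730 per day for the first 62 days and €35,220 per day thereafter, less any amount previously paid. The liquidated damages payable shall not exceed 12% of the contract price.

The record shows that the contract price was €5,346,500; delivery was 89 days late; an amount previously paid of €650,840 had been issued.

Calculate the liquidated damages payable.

First 62 days: 62 × €11,730 = €727,260
Remaining days: (89 − 62) × €35,220 = €950,940
Accrued per-day damages: €727,260 + €950,940 = €1,678,200
Less amount previously paid: €1,678,200 − €650,840 = €1,027,360
Cap: 12% of €5,346,500 = €641,580
Cap at €641,580: €1,027,360 exceeds the cap → €641,580

€641,580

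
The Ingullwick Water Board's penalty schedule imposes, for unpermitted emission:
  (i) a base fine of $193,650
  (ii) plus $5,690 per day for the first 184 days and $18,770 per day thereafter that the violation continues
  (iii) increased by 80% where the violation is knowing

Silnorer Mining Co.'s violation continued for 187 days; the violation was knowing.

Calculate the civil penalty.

$2,334,456

First 184 days: 184 × $5,690 = $1,046,960
Remaining days: (187 − 184) × $18,770 = $56,310
Per-day component: $1,046,960 + $56,310 = $1,103,270
Base plus per-day: $193,650 + $1,103,270 = $1,296,920
Enhancement: 80% of $1,296,920 = $1,037,536
Enhanced fine: $1,296,920 + $1,037,536 = $2,334,456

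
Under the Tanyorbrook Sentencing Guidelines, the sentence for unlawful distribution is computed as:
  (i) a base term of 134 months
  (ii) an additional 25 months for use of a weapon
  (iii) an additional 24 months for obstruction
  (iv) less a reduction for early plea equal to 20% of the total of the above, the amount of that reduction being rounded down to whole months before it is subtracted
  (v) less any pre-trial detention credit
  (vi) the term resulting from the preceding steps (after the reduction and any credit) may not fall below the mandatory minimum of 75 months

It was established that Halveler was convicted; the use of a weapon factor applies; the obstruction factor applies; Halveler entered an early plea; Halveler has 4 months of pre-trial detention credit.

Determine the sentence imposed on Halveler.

143 months

Use of a weapon enhancement: +25 months
Obstruction enhancement: +24 months
Adjusted term: 134 months + 25 months + 24 months = 183 months
Early plea reduction: 20% of 183 months = 36 months (rounded down)
After reduction: 183 − 36 = 147 months
Less pre-trial detention credit: 147 months − 4 months = 143 months
Minimum 75 months: 143 months meets the minimum, no increase.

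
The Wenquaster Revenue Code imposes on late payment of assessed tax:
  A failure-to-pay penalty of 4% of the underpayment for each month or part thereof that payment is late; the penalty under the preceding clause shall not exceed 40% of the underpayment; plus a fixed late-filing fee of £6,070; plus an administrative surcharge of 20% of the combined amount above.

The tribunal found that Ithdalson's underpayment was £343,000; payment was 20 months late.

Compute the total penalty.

£171,924

Accrued rate: 4% × 20 = 80%, capped at 40% → 40%
Failure-to-pay penalty: 40% of £343,000 = £137,200
Penalty before surcharge: £137,200 + £6,070 = £143,270
Administrative surcharge: 20% of £143,270 = £28,654
Total penalty: £143,270 + £28,654 = £171,924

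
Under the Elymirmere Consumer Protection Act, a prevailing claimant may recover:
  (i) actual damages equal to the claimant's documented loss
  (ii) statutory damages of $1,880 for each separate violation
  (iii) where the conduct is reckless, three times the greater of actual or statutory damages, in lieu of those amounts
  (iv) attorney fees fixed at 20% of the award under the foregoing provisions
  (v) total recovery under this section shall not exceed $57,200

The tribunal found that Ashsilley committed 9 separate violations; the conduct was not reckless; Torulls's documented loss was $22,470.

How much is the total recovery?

$47,268

Statutory damages: 9 × $1,880 = $16,920
Conduct not reckless: the in-lieu enhancement does not apply.
Actual plus statutory damages: $22,470 + $16,920 = $39,390
Attorney fees: 20% of $39,390 = $7,878
Total before cap: $39,390 + $7,878 = $47,268
Cap at $57,200: $47,268 is within the cap, no reduction.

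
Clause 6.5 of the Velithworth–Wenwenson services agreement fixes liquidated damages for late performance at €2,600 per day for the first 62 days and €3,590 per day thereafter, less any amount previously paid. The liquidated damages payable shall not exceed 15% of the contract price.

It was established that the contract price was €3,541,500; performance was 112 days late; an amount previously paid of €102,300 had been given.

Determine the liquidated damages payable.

First 62 days: 62 × €2,600 = €161,200
Remaining days: (112 − 62) × €3,590 = €179,500
Accrued per-day damages: €161,200 + €179,500 = €340,700
Less amount previously paid: €340,700 − €102,300 = €238,400
Cap: 15% of €3,541,500 = €531,225
Cap at €531,225: €238,400 is within the cap, no reduction.

Liquidated damages: €238,400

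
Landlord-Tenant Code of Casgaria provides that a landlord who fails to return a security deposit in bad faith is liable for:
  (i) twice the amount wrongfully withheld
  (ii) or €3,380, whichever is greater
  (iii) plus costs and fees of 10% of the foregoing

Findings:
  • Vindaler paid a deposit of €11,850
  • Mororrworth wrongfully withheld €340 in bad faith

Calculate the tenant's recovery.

Recovery: €3,718

Doubled: 2 × €340 = €680
Minimum €3,380: €680 is below the minimum → €3,380
Costs and fees: 10% of €3,380 = €338
Total recovery: €3,380 + €338 = €3,718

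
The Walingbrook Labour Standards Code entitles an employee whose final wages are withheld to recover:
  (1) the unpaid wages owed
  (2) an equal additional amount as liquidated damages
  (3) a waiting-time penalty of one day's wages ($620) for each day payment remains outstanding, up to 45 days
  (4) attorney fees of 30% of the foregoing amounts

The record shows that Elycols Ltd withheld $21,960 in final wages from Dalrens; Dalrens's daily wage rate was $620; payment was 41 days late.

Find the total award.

$90,142

Liquidated damages (equal amount): $21,960
Penalty days: min(41, 45) = 41
Waiting-time penalty: 41 × $620 = $25,420
Subtotal: $21,960 + $21,960 + $25,420 = $69,340
Attorney fees: 30% of $69,340 = $20,802
Total award: $69,340 + $20,802 = $90,142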